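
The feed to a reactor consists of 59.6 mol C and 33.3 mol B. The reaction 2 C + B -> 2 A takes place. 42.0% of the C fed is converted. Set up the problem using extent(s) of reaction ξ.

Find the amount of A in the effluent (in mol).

C reacted = 0.42 × 59.6 = 25.03 mol; ν_C = −2, so ξ = 25.03/2 = 12.52 mol.
Outlet amounts (n = n₀ + ν ξ):
  C: 59.6 − 2(12.52) = 34.57
  B: 33.3 − 1(12.52) = 20.78
  A: 0 + 2(12.52) = 25.03

25 mol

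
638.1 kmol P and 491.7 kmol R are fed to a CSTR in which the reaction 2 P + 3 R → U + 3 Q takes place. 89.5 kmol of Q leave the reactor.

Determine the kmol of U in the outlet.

29.8 kmol

For Q: n = n₀ + 3ξ → 89.5 = 0 + 3ξ, giving ξ = 29.83 kmol.
Outlet amounts (n = n₀ + ν ξ):
  P: 638.1 − 2(29.83) = 578.4
  R: 491.7 − 3(29.83) = 402.2
  U: 0 + 1(29.83) = 29.83
  Q: 0 + 3(29.83) = 89.5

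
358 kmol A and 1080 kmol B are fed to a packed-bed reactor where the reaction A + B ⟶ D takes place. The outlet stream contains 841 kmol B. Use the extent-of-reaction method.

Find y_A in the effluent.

0.0992

For B: n = n₀ − 1ξ → 841 = 1080 − 1ξ, giving ξ = 239 kmol.
Outlet amounts (n = n₀ + ν ξ):
  A: 358 − 1(239) = 119
  B: 1080 − 1(239) = 841
  D: 0 + 1(239) = 239
Total out = 1199 kmol; y_A = 119 / 1199 = 0.09925.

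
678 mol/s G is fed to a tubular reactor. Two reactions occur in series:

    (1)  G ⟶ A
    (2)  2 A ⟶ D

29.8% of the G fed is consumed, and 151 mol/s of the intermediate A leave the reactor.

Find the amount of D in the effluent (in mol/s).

Conversion of G: G consumed = 1ξ₁ = 0.298 × 678 → ξ₁ = 202 mol/s.
A balance: n_A = 0 + 1ξ₁ − 2ξ₂ = 151 → ξ₂ = (1·202 − 151)/2 = 25.52 mol/s.
Outlet amounts (n = n₀ + Σ ν·ξ):
  G: 678 − 1(202) = 476
  A: 0 + 1(202) − 2(25.52) = 151
  D: 0 + 1(25.52) = 25.52

25.5 mol/s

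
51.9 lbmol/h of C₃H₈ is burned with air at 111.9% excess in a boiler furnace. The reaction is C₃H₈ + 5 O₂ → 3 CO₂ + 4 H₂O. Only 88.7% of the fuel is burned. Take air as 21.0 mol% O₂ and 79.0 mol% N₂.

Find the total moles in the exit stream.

2720 lbmol/h

Stoichiometric O₂ = 5 × 51.9 = 259.5 lbmol/h; O₂ fed = 259.5 × 2.119 = 549.9 lbmol/h.
N₂ fed = 549.9 × 79/21 = 2069 lbmol/h.
Fuel reacted = 0.887 × 51.9 → ξ = 46.04 lbmol/h.
Outlet (n = n₀ + ν ξ):
  C₃H₈: 51.9 − 1(46.04) = 5.865
  O₂: 549.9 − 5(46.04) = 319.7
  N₂: 2069 (inert)
  CO₂: 0 + 3(46.04) = 138.1
  H₂O: 0 + 4(46.04) = 184.1
Total out = 5.865 + 319.7 + 2069 + 138.1 + 184.1 = 2716 lbmol/h.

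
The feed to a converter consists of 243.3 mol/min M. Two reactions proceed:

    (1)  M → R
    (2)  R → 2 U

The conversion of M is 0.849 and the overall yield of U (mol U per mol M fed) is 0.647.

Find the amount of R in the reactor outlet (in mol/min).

Conversion of M: M consumed = 1ξ₁ = 0.849 × 243.3 → ξ₁ = 206.6 mol/min.
Yield of U: 2ξ₂ / 243.3 = 0.647 → ξ₂ = 78.71 mol/min.
Outlet amounts (n = n₀ + Σ ν·ξ):
  M: 243.3 − 1(206.6) = 36.74
  R: 0 + 1(206.6) − 1(78.71) = 127.9
  U: 0 + 2(78.71) = 157.4

128 mol/min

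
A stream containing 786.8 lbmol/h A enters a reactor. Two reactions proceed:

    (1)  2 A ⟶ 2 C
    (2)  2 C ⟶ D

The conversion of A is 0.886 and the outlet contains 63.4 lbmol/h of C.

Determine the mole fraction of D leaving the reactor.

Conversion of A: A consumed = 2ξ₁ = 0.886 × 786.8 → ξ₁ = 348.6 lbmol/h.
C balance: n_C = 0 + 2ξ₁ − 2ξ₂ = 63.4 → ξ₂ = (2·348.6 − 63.4)/2 = 316.9 lbmol/h.
Outlet amounts (n = n₀ + Σ ν·ξ):
  A: 786.8 − 2(348.6) = 89.7
  C: 0 + 2(348.6) − 2(316.9) = 63.4
  D: 0 + 1(316.9) = 316.9
Total out = 469.9 lbmol/h; y_D = 316.9 / 469.9 = 0.6742.

0.674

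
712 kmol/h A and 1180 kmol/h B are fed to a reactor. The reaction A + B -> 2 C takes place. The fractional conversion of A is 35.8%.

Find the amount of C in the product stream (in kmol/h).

A reacted = 0.358 × 712 = 254.9 kmol/h; ν_A = −1, so ξ = 254.9/1 = 254.9 kmol/h.
Outlet amounts (n = n₀ + ν ξ):
  A: 712 − 1(254.9) = 457.1
  B: 1180 − 1(254.9) = 925.1
  C: 0 + 2(254.9) = 509.8

510 kmol/h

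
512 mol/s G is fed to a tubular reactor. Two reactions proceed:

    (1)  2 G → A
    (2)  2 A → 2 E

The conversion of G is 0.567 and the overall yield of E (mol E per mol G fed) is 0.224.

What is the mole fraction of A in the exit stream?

0.083

Conversion of G: G consumed = 2ξ₁ = 0.567 × 512 → ξ₁ = 145.2 mol/s.
Yield of E: 2ξ₂ / 512 = 0.224 → ξ₂ = 57.34 mol/s.
Outlet amounts (n = n₀ + Σ ν·ξ):
  G: 512 − 2(145.2) = 221.7
  A: 0 + 1(145.2) − 2(57.34) = 30.46
  E: 0 + 2(57.34) = 114.7
Total out = 366.8 mol/s; y_A = 30.46 / 366.8 = 0.08304.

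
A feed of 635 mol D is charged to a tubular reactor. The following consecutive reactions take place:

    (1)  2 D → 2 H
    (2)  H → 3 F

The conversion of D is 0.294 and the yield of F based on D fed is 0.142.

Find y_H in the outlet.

Conversion of D: D consumed = 2ξ₁ = 0.294 × 635 → ξ₁ = 93.34 mol.
Yield of F: 3ξ₂ / 635 = 0.142 → ξ₂ = 30.06 mol.
Outlet amounts (n = n₀ + Σ ν·ξ):
  D: 635 − 2(93.34) = 448.3
  H: 0 + 2(93.34) − 1(30.06) = 156.6
  F: 0 + 3(30.06) = 90.17
Total out = 695.1 mol; y_H = 156.6 / 695.1 = 0.2253.

0.225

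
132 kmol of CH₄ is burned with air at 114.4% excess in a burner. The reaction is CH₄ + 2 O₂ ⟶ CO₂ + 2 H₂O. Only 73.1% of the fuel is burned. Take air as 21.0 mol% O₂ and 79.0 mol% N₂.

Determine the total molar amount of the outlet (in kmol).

Stoichiometric O₂ = 2 × 132 = 264 kmol; O₂ fed = 264 × 2.144 = 566 kmol.
N₂ fed = 566 × 79/21 = 2129 kmol.
Fuel reacted = 0.731 × 132 → ξ = 96.49 kmol.
Outlet (n = n₀ + ν ξ):
  CH₄: 132 − 1(96.49) = 35.51
  O₂: 566 − 2(96.49) = 373
  N₂: 2129 (inert)
  CO₂: 0 + 1(96.49) = 96.49
  H₂O: 0 + 2(96.49) = 193
Total out = 35.51 + 373 + 2129 + 96.49 + 193 = 2827 kmol.

2830 kmol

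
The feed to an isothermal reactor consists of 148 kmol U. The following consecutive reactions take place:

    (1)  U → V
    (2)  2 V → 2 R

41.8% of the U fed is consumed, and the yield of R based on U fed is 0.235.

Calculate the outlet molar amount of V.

Conversion of U: U consumed = 1ξ₁ = 0.418 × 148 → ξ₁ = 61.86 kmol.
Yield of R: 2ξ₂ / 148 = 0.235 → ξ₂ = 17.39 kmol.
Outlet amounts (n = n₀ + Σ ν·ξ):
  U: 148 − 1(61.86) = 86.14
  V: 0 + 1(61.86) − 2(17.39) = 27.08
  R: 0 + 2(17.39) = 34.78

27.1 kmol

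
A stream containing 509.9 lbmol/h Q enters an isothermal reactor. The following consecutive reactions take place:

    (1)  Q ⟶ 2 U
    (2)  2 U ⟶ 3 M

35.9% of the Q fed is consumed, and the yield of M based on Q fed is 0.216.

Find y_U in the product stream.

Conversion of Q: Q consumed = 1ξ₁ = 0.359 × 509.9 → ξ₁ = 183.1 lbmol/h.
Yield of M: 3ξ₂ / 509.9 = 0.216 → ξ₂ = 36.71 lbmol/h.
Outlet amounts (n = n₀ + Σ ν·ξ):
  Q: 509.9 − 1(183.1) = 326.8
  U: 0 + 2(183.1) − 2(36.71) = 292.7
  M: 0 + 3(36.71) = 110.1
Total out = 729.7 lbmol/h; y_U = 292.7 / 729.7 = 0.4011.

0.401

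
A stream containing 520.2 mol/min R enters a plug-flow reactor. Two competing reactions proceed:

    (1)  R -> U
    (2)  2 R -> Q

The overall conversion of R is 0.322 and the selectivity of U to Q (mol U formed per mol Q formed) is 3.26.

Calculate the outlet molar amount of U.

Conversion of R: R consumed = 0.322 × 520.2 = 167.5 mol/min = 1ξ₁ + 2ξ₂.
Selectivity: 1ξ₁ / (1ξ₂) = 3.26 → ξ₁ = 3.26 ξ₂.
Substitute: (1·3.26 + 2) ξ₂ = 167.5 → ξ₂ = 31.84 mol/min, ξ₁ = 103.8 mol/min.
Outlet amounts (n = n₀ + Σ ν·ξ):
  R: 520.2 − 1(103.8) − 2(31.84) = 352.7
  U: 0 + 1(103.8) = 103.8
  Q: 0 + 1(31.84) = 31.84

104 mol/min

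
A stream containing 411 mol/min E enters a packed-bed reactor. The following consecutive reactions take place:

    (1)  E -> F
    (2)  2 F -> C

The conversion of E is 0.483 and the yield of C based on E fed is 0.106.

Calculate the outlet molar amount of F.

111 mol/min

Conversion of E: E consumed = 1ξ₁ = 0.483 × 411 → ξ₁ = 198.5 mol/min.
Yield of C: 1ξ₂ / 411 = 0.106 → ξ₂ = 43.57 mol/min.
Outlet amounts (n = n₀ + Σ ν·ξ):
  E: 411 − 1(198.5) = 212.5
  F: 0 + 1(198.5) − 2(43.57) = 111.4
  C: 0 + 1(43.57) = 43.57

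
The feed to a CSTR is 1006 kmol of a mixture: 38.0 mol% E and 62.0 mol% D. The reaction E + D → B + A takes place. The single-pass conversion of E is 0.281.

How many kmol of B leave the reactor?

107 kmol

E reacted = 0.281 × 382.3 = 107.4 kmol; ν_E = −1, so ξ = 107.4/1 = 107.4 kmol.
Outlet amounts (n = n₀ + ν ξ):
  E: 382.3 − 1(107.4) = 274.9
  D: 623.7 − 1(107.4) = 516.3
  B: 0 + 1(107.4) = 107.4
  A: 0 + 1(107.4) = 107.4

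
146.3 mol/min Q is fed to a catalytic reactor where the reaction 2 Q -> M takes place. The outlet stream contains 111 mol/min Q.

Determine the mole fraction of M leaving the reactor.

For Q: n = n₀ − 2ξ → 111 = 146.3 − 2ξ, giving ξ = 17.65 mol/min.
Outlet amounts (n = n₀ + ν ξ):
  Q: 146.3 − 2(17.65) = 111
  M: 0 + 1(17.65) = 17.65
Total out = 128.7 mol/min; y_M = 17.65 / 128.7 = 0.1372.

0.137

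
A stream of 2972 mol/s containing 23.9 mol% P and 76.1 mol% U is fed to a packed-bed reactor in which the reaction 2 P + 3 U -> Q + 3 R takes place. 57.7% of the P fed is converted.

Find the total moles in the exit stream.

2770 mol/s

P reacted = 0.577 × 710.3 = 409.8 mol/s; ν_P = −2, so ξ = 409.8/2 = 204.9 mol/s.
Outlet amounts (n = n₀ + ν ξ):
  P: 710.3 − 2(204.9) = 300.5
  U: 2262 − 3(204.9) = 1647
  Q: 0 + 1(204.9) = 204.9
  R: 0 + 3(204.9) = 614.8
Total out = 300.5 + 1647 + 204.9 + 614.8 = 2767 mol/s.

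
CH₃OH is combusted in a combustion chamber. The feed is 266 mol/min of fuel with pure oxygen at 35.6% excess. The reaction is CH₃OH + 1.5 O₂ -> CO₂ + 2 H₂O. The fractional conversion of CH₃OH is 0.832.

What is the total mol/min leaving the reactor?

918 mol/min

Stoichiometric O₂ = 1.5 × 266 = 399 mol/min; O₂ fed = 399 × 1.356 = 541 mol/min.
Fuel reacted = 0.832 × 266 → ξ = 221.3 mol/min.
Outlet (n = n₀ + ν ξ):
  CH₃OH: 266 − 1(221.3) = 44.69
  O₂: 541 − 1.5(221.3) = 209.1
  CO₂: 0 + 1(221.3) = 221.3
  H₂O: 0 + 2(221.3) = 442.6
Total out = 44.69 + 209.1 + 221.3 + 442.6 = 917.7 mol/min.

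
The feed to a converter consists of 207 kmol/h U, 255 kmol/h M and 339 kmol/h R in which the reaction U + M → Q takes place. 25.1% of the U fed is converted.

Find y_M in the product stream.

U reacted = 0.251 × 207 = 51.96 kmol/h; ν_U = −1, so ξ = 51.96/1 = 51.96 kmol/h.
Outlet amounts (n = n₀ + ν ξ):
  U: 207 − 1(51.96) = 155
  M: 255 − 1(51.96) = 203
  Q: 0 + 1(51.96) = 51.96
  R: 339 (inert)
Total out = 749 kmol/h; y_M = 203 / 749 = 0.2711.

0.271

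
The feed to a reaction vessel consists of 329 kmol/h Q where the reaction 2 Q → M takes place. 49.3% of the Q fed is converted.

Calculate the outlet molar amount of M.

81.1 kmol/h

Q reacted = 0.493 × 329 = 162.2 kmol/h; ν_Q = −2, so ξ = 162.2/2 = 81.1 kmol/h.
Outlet amounts (n = n₀ + ν ξ):
  Q: 329 − 2(81.1) = 166.8
  M: 0 + 1(81.1) = 81.1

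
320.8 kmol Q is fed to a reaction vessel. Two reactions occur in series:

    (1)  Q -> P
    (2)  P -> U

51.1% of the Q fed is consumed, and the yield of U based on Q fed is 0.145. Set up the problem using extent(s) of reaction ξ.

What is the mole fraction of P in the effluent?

Conversion of Q: Q consumed = 1ξ₁ = 0.511 × 320.8 → ξ₁ = 163.9 kmol.
Yield of U: 1ξ₂ / 320.8 = 0.145 → ξ₂ = 46.52 kmol.
Outlet amounts (n = n₀ + Σ ν·ξ):
  Q: 320.8 − 1(163.9) = 156.9
  P: 0 + 1(163.9) − 1(46.52) = 117.4
  U: 0 + 1(46.52) = 46.52
Total out = 320.8 kmol; y_P = 117.4 / 320.8 = 0.366.

0.366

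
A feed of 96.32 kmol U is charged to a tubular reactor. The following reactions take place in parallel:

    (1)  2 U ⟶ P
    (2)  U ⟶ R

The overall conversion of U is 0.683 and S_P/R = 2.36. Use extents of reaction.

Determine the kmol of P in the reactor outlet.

Conversion of U: U consumed = 0.683 × 96.32 = 65.79 kmol = 2ξ₁ + 1ξ₂.
Selectivity: 1ξ₁ / (1ξ₂) = 2.36 → ξ₁ = 2.36 ξ₂.
Substitute: (2·2.36 + 1) ξ₂ = 65.79 → ξ₂ = 11.5 kmol, ξ₁ = 27.14 kmol.
Outlet amounts (n = n₀ + Σ ν·ξ):
  U: 96.32 − 2(27.14) − 1(11.5) = 30.53
  P: 0 + 1(27.14) = 27.14
  R: 0 + 1(11.5) = 11.5

27.1 kmol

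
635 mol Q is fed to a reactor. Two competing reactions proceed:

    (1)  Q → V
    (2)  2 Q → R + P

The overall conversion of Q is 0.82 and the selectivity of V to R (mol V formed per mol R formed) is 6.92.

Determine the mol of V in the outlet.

404 mol

Conversion of Q: Q consumed = 0.82 × 635 = 520.7 mol = 1ξ₁ + 2ξ₂.
Selectivity: 1ξ₁ / (1ξ₂) = 6.92 → ξ₁ = 6.92 ξ₂.
Substitute: (1·6.92 + 2) ξ₂ = 520.7 → ξ₂ = 58.37 mol, ξ₁ = 404 mol.
Outlet amounts (n = n₀ + Σ ν·ξ):
  Q: 635 − 1(404) − 2(58.37) = 114.3
  V: 0 + 1(404) = 404
  R: 0 + 1(58.37) = 58.37
  P: 0 + 1(58.37) = 58.37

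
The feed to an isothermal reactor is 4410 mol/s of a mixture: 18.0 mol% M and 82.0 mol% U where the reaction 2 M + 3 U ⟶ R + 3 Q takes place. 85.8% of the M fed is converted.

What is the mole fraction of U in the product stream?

M reacted = 0.858 × 793.8 = 681.1 mol/s; ν_M = −2, so ξ = 681.1/2 = 340.5 mol/s.
Outlet amounts (n = n₀ + ν ξ):
  M: 793.8 − 2(340.5) = 112.7
  U: 3616 − 3(340.5) = 2595
  R: 0 + 1(340.5) = 340.5
  Q: 0 + 3(340.5) = 1022
Total out = 4069 mol/s; y_U = 2595 / 4069 = 0.6376.

0.638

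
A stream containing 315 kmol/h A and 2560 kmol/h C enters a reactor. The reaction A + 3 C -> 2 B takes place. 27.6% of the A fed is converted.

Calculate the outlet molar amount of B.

174 kmol/h

A reacted = 0.276 × 315 = 86.94 kmol/h; ν_A = −1, so ξ = 86.94/1 = 86.94 kmol/h.
Outlet amounts (n = n₀ + ν ξ):
  A: 315 − 1(86.94) = 228.1
  C: 2560 − 3(86.94) = 2299
  B: 0 + 2(86.94) = 173.9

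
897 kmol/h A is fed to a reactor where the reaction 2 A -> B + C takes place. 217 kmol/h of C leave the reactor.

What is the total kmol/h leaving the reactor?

897 kmol/h

For C: n = n₀ + 1ξ → 217 = 0 + 1ξ, giving ξ = 217 kmol/h.
Outlet amounts (n = n₀ + ν ξ):
  A: 897 − 2(217) = 463
  B: 0 + 1(217) = 217
  C: 0 + 1(217) = 217
Total out = 463 + 217 + 217 = 897 kmol/h.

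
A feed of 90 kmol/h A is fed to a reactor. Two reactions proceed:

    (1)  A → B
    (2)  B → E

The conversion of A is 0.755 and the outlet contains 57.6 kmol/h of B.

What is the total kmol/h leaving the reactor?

90 kmol/h

Conversion of A: A consumed = 1ξ₁ = 0.755 × 90 → ξ₁ = 67.95 kmol/h.
B balance: n_B = 0 + 1ξ₁ − 1ξ₂ = 57.6 → ξ₂ = (1·67.95 − 57.6)/1 = 10.35 kmol/h.
Outlet amounts (n = n₀ + Σ ν·ξ):
  A: 90 − 1(67.95) = 22.05
  B: 0 + 1(67.95) − 1(10.35) = 57.6
  E: 0 + 1(10.35) = 10.35
Total out = 22.05 + 57.6 + 10.35 = 90 kmol/h.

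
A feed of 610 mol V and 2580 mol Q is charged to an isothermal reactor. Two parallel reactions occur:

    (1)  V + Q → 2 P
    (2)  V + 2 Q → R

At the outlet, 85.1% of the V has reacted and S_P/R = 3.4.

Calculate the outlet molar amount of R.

Conversion of V: V consumed = 0.851 × 610 = 519.1 mol = 1ξ₁ + 1ξ₂.
Selectivity: 2ξ₁ / (1ξ₂) = 3.4 → ξ₁ = 1.7 ξ₂.
Substitute: (1·1.7 + 1) ξ₂ = 519.1 → ξ₂ = 192.3 mol, ξ₁ = 326.8 mol.
Outlet amounts (n = n₀ + Σ ν·ξ):
  V: 610 − 1(326.8) − 1(192.3) = 90.89
  Q: 2580 − 1(326.8) − 2(192.3) = 1869
  P: 0 + 2(326.8) = 653.7
  R: 0 + 1(192.3) = 192.3

192 mol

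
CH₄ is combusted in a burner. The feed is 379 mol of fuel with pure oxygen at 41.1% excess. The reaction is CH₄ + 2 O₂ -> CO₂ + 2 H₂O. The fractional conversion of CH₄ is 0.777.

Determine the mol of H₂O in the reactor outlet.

Stoichiometric O₂ = 2 × 379 = 758 mol; O₂ fed = 758 × 1.411 = 1070 mol.
Fuel reacted = 0.777 × 379 → ξ = 294.5 mol.
Outlet (n = n₀ + ν ξ):
  CH₄: 379 − 1(294.5) = 84.52
  O₂: 1070 − 2(294.5) = 480.6
  CO₂: 0 + 1(294.5) = 294.5
  H₂O: 0 + 2(294.5) = 589

589 mol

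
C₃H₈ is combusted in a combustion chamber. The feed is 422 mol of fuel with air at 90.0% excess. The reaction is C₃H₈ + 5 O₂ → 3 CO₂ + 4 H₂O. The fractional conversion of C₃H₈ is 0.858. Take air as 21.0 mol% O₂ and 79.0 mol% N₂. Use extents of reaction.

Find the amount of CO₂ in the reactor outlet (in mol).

1090 mol

Stoichiometric O₂ = 5 × 422 = 2110 mol; O₂ fed = 2110 × 1.900 = 4009 mol.
N₂ fed = 4009 × 79/21 = 15080 mol.
Fuel reacted = 0.858 × 422 → ξ = 362.1 mol.
Outlet (n = n₀ + ν ξ):
  C₃H₈: 422 − 1(362.1) = 59.92
  O₂: 4009 − 5(362.1) = 2199
  N₂: 15080 (inert)
  CO₂: 0 + 3(362.1) = 1086
  H₂O: 0 + 4(362.1) = 1448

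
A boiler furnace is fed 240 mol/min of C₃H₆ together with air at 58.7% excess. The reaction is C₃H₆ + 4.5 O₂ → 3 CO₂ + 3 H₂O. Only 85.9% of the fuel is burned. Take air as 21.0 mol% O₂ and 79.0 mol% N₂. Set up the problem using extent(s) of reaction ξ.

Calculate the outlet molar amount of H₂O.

618 mol/min

Stoichiometric O₂ = 4.5 × 240 = 1080 mol/min; O₂ fed = 1080 × 1.587 = 1714 mol/min.
N₂ fed = 1714 × 79/21 = 6448 mol/min.
Fuel reacted = 0.859 × 240 → ξ = 206.2 mol/min.
Outlet (n = n₀ + ν ξ):
  C₃H₆: 240 − 1(206.2) = 33.84
  O₂: 1714 − 4.5(206.2) = 786.2
  N₂: 6448 (inert)
  CO₂: 0 + 3(206.2) = 618.5
  H₂O: 0 + 3(206.2) = 618.5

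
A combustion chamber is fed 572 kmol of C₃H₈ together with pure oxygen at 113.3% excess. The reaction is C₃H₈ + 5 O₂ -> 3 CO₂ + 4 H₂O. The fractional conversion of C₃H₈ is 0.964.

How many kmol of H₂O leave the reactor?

2210 kmol

Stoichiometric O₂ = 5 × 572 = 2860 kmol; O₂ fed = 2860 × 2.133 = 6100 kmol.
Fuel reacted = 0.964 × 572 → ξ = 551.4 kmol.
Outlet (n = n₀ + ν ξ):
  C₃H₈: 572 − 1(551.4) = 20.59
  O₂: 6100 − 5(551.4) = 3343
  CO₂: 0 + 3(551.4) = 1654
  H₂O: 0 + 4(551.4) = 2206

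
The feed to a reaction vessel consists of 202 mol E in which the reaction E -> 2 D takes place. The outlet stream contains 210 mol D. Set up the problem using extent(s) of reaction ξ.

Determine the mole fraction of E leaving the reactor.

For D: n = n₀ + 2ξ → 210 = 0 + 2ξ, giving ξ = 105 mol.
Outlet amounts (n = n₀ + ν ξ):
  E: 202 − 1(105) = 97
  D: 0 + 2(105) = 210
Total out = 307 mol; y_E = 97 / 307 = 0.316.

0.316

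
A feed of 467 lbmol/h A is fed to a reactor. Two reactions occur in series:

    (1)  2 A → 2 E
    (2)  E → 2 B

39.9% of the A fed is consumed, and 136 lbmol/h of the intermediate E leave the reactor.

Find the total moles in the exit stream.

517 lbmol/h

Conversion of A: A consumed = 2ξ₁ = 0.399 × 467 → ξ₁ = 93.17 lbmol/h.
E balance: n_E = 0 + 2ξ₁ − 1ξ₂ = 136 → ξ₂ = (2·93.17 − 136)/1 = 50.33 lbmol/h.
Outlet amounts (n = n₀ + Σ ν·ξ):
  A: 467 − 2(93.17) = 280.7
  E: 0 + 2(93.17) − 1(50.33) = 136
  B: 0 + 2(50.33) = 100.7
Total out = 280.7 + 136 + 100.7 = 517.3 lbmol/h.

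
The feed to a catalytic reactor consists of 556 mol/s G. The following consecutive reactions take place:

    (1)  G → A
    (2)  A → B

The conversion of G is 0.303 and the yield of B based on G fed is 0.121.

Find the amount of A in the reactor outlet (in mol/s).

101 mol/s

Conversion of G: G consumed = 1ξ₁ = 0.303 × 556 → ξ₁ = 168.5 mol/s.
Yield of B: 1ξ₂ / 556 = 0.121 → ξ₂ = 67.28 mol/s.
Outlet amounts (n = n₀ + Σ ν·ξ):
  G: 556 − 1(168.5) = 387.5
  A: 0 + 1(168.5) − 1(67.28) = 101.2
  B: 0 + 1(67.28) = 67.28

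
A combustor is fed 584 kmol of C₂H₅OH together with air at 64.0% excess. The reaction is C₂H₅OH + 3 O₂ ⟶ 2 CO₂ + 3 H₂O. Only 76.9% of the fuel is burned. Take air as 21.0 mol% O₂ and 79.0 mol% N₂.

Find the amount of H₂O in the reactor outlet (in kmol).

1350 kmol

Stoichiometric O₂ = 3 × 584 = 1752 kmol; O₂ fed = 1752 × 1.640 = 2873 kmol.
N₂ fed = 2873 × 79/21 = 10810 kmol.
Fuel reacted = 0.769 × 584 → ξ = 449.1 kmol.
Outlet (n = n₀ + ν ξ):
  C₂H₅OH: 584 − 1(449.1) = 134.9
  O₂: 2873 − 3(449.1) = 1526
  N₂: 10810 (inert)
  CO₂: 0 + 2(449.1) = 898.2
  H₂O: 0 + 3(449.1) = 1347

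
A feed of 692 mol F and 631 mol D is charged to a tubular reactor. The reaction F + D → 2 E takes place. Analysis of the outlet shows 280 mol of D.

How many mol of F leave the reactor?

341 mol

For D: n = n₀ − 1ξ → 280 = 631 − 1ξ, giving ξ = 351 mol.
Outlet amounts (n = n₀ + ν ξ):
  F: 692 − 1(351) = 341
  D: 631 − 1(351) = 280
  E: 0 + 2(351) = 702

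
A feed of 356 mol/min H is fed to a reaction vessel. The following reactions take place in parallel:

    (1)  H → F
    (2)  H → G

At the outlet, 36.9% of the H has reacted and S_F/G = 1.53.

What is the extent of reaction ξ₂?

ξ₂ = 51.9 mol/min

Conversion of H: H consumed = 0.369 × 356 = 131.4 mol/min = 1ξ₁ + 1ξ₂.
Selectivity: 1ξ₁ / (1ξ₂) = 1.53 → ξ₁ = 1.53 ξ₂.
Substitute: (1·1.53 + 1) ξ₂ = 131.4 → ξ₂ = 51.92 mol/min, ξ₁ = 79.44 mol/min.
Outlet amounts (n = n₀ + Σ ν·ξ):
  H: 356 − 1(79.44) − 1(51.92) = 224.6
  F: 0 + 1(79.44) = 79.44
  G: 0 + 1(51.92) = 51.92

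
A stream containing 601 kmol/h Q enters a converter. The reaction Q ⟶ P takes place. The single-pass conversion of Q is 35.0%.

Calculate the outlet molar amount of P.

210 kmol/h

Q reacted = 0.35 × 601 = 210.3 kmol/h; ν_Q = −1, so ξ = 210.3/1 = 210.3 kmol/h.
Outlet amounts (n = n₀ + ν ξ):
  Q: 601 − 1(210.3) = 390.6
  P: 0 + 1(210.3) = 210.3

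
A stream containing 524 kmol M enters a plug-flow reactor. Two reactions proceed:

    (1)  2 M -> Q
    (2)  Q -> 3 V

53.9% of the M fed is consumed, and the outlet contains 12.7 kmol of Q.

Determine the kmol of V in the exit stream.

386 kmol

Conversion of M: M consumed = 2ξ₁ = 0.539 × 524 → ξ₁ = 141.2 kmol.
Q balance: n_Q = 0 + 1ξ₁ − 1ξ₂ = 12.7 → ξ₂ = (1·141.2 − 12.7)/1 = 128.5 kmol.
Outlet amounts (n = n₀ + Σ ν·ξ):
  M: 524 − 2(141.2) = 241.6
  Q: 0 + 1(141.2) − 1(128.5) = 12.7
  V: 0 + 3(128.5) = 385.6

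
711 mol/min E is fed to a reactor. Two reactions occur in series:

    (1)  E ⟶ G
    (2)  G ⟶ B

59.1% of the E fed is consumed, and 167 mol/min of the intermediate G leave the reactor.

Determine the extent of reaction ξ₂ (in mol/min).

Conversion of E: E consumed = 1ξ₁ = 0.591 × 711 → ξ₁ = 420.2 mol/min.
G balance: n_G = 0 + 1ξ₁ − 1ξ₂ = 167 → ξ₂ = (1·420.2 − 167)/1 = 253.2 mol/min.
Outlet amounts (n = n₀ + Σ ν·ξ):
  E: 711 − 1(420.2) = 290.8
  G: 0 + 1(420.2) − 1(253.2) = 167
  B: 0 + 1(253.2) = 253.2

ξ₂ = 253 mol/min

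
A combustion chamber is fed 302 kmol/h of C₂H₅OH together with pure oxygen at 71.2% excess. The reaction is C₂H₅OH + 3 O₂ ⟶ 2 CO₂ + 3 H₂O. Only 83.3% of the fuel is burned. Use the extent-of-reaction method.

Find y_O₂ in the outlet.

0.378

Stoichiometric O₂ = 3 × 302 = 906 kmol/h; O₂ fed = 906 × 1.712 = 1551 kmol/h.
Fuel reacted = 0.833 × 302 → ξ = 251.6 kmol/h.
Outlet (n = n₀ + ν ξ):
  C₂H₅OH: 302 − 1(251.6) = 50.43
  O₂: 1551 − 3(251.6) = 796.4
  CO₂: 0 + 2(251.6) = 503.1
  H₂O: 0 + 3(251.6) = 754.7
Total out = 2105 kmol/h; y_O₂ = 796.4 / 2105 = 0.3784.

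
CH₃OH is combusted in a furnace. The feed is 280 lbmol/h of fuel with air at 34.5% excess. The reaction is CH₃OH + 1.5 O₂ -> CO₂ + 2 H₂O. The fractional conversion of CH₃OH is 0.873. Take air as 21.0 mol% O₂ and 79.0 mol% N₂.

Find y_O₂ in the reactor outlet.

Stoichiometric O₂ = 1.5 × 280 = 420 lbmol/h; O₂ fed = 420 × 1.345 = 564.9 lbmol/h.
N₂ fed = 564.9 × 79/21 = 2125 lbmol/h.
Fuel reacted = 0.873 × 280 → ξ = 244.4 lbmol/h.
Outlet (n = n₀ + ν ξ):
  CH₃OH: 280 − 1(244.4) = 35.56
  O₂: 564.9 − 1.5(244.4) = 198.2
  N₂: 2125 (inert)
  CO₂: 0 + 1(244.4) = 244.4
  H₂O: 0 + 2(244.4) = 488.9
Total out = 3092 lbmol/h; y_O₂ = 198.2 / 3092 = 0.06411.

0.0641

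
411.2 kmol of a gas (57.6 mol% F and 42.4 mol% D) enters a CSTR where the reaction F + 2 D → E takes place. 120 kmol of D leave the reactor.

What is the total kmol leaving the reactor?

357 kmol

For D: n = n₀ − 2ξ → 120 = 174.3 − 2ξ, giving ξ = 27.17 kmol.
Outlet amounts (n = n₀ + ν ξ):
  F: 236.9 − 1(27.17) = 209.7
  D: 174.3 − 2(27.17) = 120
  E: 0 + 1(27.17) = 27.17
Total out = 209.7 + 120 + 27.17 = 356.9 kmol.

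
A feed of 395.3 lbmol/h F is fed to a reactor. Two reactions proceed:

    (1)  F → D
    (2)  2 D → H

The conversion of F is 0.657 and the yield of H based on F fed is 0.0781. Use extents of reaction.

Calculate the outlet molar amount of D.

198 lbmol/h

Conversion of F: F consumed = 1ξ₁ = 0.657 × 395.3 → ξ₁ = 259.7 lbmol/h.
Yield of H: 1ξ₂ / 395.3 = 0.0781 → ξ₂ = 30.87 lbmol/h.
Outlet amounts (n = n₀ + Σ ν·ξ):
  F: 395.3 − 1(259.7) = 135.6
  D: 0 + 1(259.7) − 2(30.87) = 198
  H: 0 + 1(30.87) = 30.87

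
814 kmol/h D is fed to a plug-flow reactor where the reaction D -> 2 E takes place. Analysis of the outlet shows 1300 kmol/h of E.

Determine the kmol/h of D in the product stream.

For E: n = n₀ + 2ξ → 1300 = 0 + 2ξ, giving ξ = 650 kmol/h.
Outlet amounts (n = n₀ + ν ξ):
  D: 814 − 1(650) = 164
  E: 0 + 2(650) = 1300

164 kmol/h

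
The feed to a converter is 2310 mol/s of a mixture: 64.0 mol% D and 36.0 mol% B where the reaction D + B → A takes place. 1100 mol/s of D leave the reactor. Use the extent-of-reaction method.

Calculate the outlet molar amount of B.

453 mol/s

For D: n = n₀ − 1ξ → 1100 = 1478 − 1ξ, giving ξ = 378.4 mol/s.
Outlet amounts (n = n₀ + ν ξ):
  D: 1478 − 1(378.4) = 1100
  B: 831.6 − 1(378.4) = 453.2
  A: 0 + 1(378.4) = 378.4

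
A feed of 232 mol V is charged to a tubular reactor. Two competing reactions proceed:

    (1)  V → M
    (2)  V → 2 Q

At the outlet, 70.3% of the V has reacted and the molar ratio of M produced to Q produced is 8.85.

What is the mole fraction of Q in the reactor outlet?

Conversion of V: V consumed = 0.703 × 232 = 163.1 mol = 1ξ₁ + 1ξ₂.
Selectivity: 1ξ₁ / (2ξ₂) = 8.85 → ξ₁ = 17.7 ξ₂.
Substitute: (1·17.7 + 1) ξ₂ = 163.1 → ξ₂ = 8.722 mol, ξ₁ = 154.4 mol.
Outlet amounts (n = n₀ + Σ ν·ξ):
  V: 232 − 1(154.4) − 1(8.722) = 68.9
  M: 0 + 1(154.4) = 154.4
  Q: 0 + 2(8.722) = 17.44
Total out = 240.7 mol; y_Q = 17.44 / 240.7 = 0.07246.

0.0725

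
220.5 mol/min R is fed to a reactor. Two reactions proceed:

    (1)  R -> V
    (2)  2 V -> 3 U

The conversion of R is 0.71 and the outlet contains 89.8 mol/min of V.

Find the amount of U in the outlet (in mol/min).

Conversion of R: R consumed = 1ξ₁ = 0.71 × 220.5 → ξ₁ = 156.6 mol/min.
V balance: n_V = 0 + 1ξ₁ − 2ξ₂ = 89.8 → ξ₂ = (1·156.6 − 89.8)/2 = 33.38 mol/min.
Outlet amounts (n = n₀ + Σ ν·ξ):
  R: 220.5 − 1(156.6) = 63.95
  V: 0 + 1(156.6) − 2(33.38) = 89.8
  U: 0 + 3(33.38) = 100.1

100 mol/min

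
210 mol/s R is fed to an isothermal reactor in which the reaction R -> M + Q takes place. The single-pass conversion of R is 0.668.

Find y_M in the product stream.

0.4

R reacted = 0.668 × 210 = 140.3 mol/s; ν_R = −1, so ξ = 140.3/1 = 140.3 mol/s.
Outlet amounts (n = n₀ + ν ξ):
  R: 210 − 1(140.3) = 69.72
  M: 0 + 1(140.3) = 140.3
  Q: 0 + 1(140.3) = 140.3
Total out = 350.3 mol/s; y_M = 140.3 / 350.3 = 0.4005.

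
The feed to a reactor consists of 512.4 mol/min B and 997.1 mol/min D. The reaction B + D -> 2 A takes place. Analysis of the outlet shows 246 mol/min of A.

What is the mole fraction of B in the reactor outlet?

0.258

For A: n = n₀ + 2ξ → 246 = 0 + 2ξ, giving ξ = 123 mol/min.
Outlet amounts (n = n₀ + ν ξ):
  B: 512.4 − 1(123) = 389.4
  D: 997.1 − 1(123) = 874.1
  A: 0 + 2(123) = 246
Total out = 1510 mol/min; y_B = 389.4 / 1510 = 0.258.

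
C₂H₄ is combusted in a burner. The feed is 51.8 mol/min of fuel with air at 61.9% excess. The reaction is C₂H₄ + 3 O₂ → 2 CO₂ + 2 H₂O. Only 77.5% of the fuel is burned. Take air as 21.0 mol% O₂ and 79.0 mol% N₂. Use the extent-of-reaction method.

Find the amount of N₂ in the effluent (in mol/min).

946 mol/min

Stoichiometric O₂ = 3 × 51.8 = 155.4 mol/min; O₂ fed = 155.4 × 1.619 = 251.6 mol/min.
N₂ fed = 251.6 × 79/21 = 946.5 mol/min.
Fuel reacted = 0.775 × 51.8 → ξ = 40.14 mol/min.
Outlet (n = n₀ + ν ξ):
  C₂H₄: 51.8 − 1(40.14) = 11.66
  O₂: 251.6 − 3(40.14) = 131.2
  N₂: 946.5 (inert)
  CO₂: 0 + 2(40.14) = 80.29
  H₂O: 0 + 2(40.14) = 80.29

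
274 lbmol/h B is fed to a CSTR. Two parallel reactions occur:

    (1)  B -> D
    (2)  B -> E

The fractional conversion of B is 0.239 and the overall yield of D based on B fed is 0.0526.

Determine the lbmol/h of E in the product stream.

51.1 lbmol/h

Yield of D: 1ξ₁ / 274 = 0.0526 → ξ₁ = 14.41 lbmol/h.
Conversion of B: 1ξ₁ + 1ξ₂ = 0.239 × 274 = 65.49 → ξ₂ = 51.07 lbmol/h.
Outlet amounts (n = n₀ + Σ ν·ξ):
  B: 274 − 1(14.41) − 1(51.07) = 208.5
  D: 0 + 1(14.41) = 14.41
  E: 0 + 1(51.07) = 51.07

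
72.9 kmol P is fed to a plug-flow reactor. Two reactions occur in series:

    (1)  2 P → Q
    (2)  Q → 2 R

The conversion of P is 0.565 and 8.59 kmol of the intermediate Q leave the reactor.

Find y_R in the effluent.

0.373

Conversion of P: P consumed = 2ξ₁ = 0.565 × 72.9 → ξ₁ = 20.59 kmol.
Q balance: n_Q = 0 + 1ξ₁ − 1ξ₂ = 8.59 → ξ₂ = (1·20.59 − 8.59)/1 = 12 kmol.
Outlet amounts (n = n₀ + Σ ν·ξ):
  P: 72.9 − 2(20.59) = 31.71
  Q: 0 + 1(20.59) − 1(12) = 8.59
  R: 0 + 2(12) = 24.01
Total out = 64.31 kmol; y_R = 24.01 / 64.31 = 0.3733.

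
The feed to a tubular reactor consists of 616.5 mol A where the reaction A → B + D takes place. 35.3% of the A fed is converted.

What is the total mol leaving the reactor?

A reacted = 0.353 × 616.5 = 217.6 mol; ν_A = −1, so ξ = 217.6/1 = 217.6 mol.
Outlet amounts (n = n₀ + ν ξ):
  A: 616.5 − 1(217.6) = 398.9
  B: 0 + 1(217.6) = 217.6
  D: 0 + 1(217.6) = 217.6
Total out = 398.9 + 217.6 + 217.6 = 834.1 mol.

834 mol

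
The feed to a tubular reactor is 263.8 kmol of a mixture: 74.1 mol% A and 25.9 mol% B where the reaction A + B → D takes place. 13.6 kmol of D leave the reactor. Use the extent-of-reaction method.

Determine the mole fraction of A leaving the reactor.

For D: n = n₀ + 1ξ → 13.6 = 0 + 1ξ, giving ξ = 13.6 kmol.
Outlet amounts (n = n₀ + ν ξ):
  A: 195.5 − 1(13.6) = 181.9
  B: 68.32 − 1(13.6) = 54.72
  D: 0 + 1(13.6) = 13.6
Total out = 250.2 kmol; y_A = 181.9 / 250.2 = 0.7269.

0.727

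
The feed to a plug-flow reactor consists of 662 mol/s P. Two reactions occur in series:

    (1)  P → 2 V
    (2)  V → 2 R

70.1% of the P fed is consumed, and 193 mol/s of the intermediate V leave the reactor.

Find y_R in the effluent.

0.79

Conversion of P: P consumed = 1ξ₁ = 0.701 × 662 → ξ₁ = 464.1 mol/s.
V balance: n_V = 0 + 2ξ₁ − 1ξ₂ = 193 → ξ₂ = (2·464.1 − 193)/1 = 735.1 mol/s.
Outlet amounts (n = n₀ + Σ ν·ξ):
  P: 662 − 1(464.1) = 197.9
  V: 0 + 2(464.1) − 1(735.1) = 193
  R: 0 + 2(735.1) = 1470
Total out = 1861 mol/s; y_R = 1470 / 1861 = 0.79.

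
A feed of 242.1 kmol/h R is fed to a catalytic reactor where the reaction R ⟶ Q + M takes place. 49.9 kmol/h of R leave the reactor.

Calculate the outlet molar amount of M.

192 kmol/h

For R: n = n₀ − 1ξ → 49.9 = 242.1 − 1ξ, giving ξ = 192.2 kmol/h.
Outlet amounts (n = n₀ + ν ξ):
  R: 242.1 − 1(192.2) = 49.9
  Q: 0 + 1(192.2) = 192.2
  M: 0 + 1(192.2) = 192.2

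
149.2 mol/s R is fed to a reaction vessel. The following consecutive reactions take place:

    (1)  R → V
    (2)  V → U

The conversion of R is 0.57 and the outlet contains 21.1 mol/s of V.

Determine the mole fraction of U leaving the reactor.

Conversion of R: R consumed = 1ξ₁ = 0.57 × 149.2 → ξ₁ = 85.04 mol/s.
V balance: n_V = 0 + 1ξ₁ − 1ξ₂ = 21.1 → ξ₂ = (1·85.04 − 21.1)/1 = 63.94 mol/s.
Outlet amounts (n = n₀ + Σ ν·ξ):
  R: 149.2 − 1(85.04) = 64.16
  V: 0 + 1(85.04) − 1(63.94) = 21.1
  U: 0 + 1(63.94) = 63.94
Total out = 149.2 mol/s; y_U = 63.94 / 149.2 = 0.4286.

0.429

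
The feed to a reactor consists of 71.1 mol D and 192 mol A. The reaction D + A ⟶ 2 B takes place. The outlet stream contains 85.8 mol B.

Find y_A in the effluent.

For B: n = n₀ + 2ξ → 85.8 = 0 + 2ξ, giving ξ = 42.9 mol.
Outlet amounts (n = n₀ + ν ξ):
  D: 71.1 − 1(42.9) = 28.2
  A: 192 − 1(42.9) = 149.1
  B: 0 + 2(42.9) = 85.8
Total out = 263.1 mol; y_A = 149.1 / 263.1 = 0.5667.

0.567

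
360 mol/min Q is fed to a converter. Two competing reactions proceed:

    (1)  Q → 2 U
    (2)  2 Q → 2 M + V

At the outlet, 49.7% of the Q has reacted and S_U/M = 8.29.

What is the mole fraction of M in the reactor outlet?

Conversion of Q: Q consumed = 0.497 × 360 = 178.9 mol/min = 1ξ₁ + 2ξ₂.
Selectivity: 2ξ₁ / (2ξ₂) = 8.29 → ξ₁ = 8.29 ξ₂.
Substitute: (1·8.29 + 2) ξ₂ = 178.9 → ξ₂ = 17.39 mol/min, ξ₁ = 144.1 mol/min.
Outlet amounts (n = n₀ + Σ ν·ξ):
  Q: 360 − 1(144.1) − 2(17.39) = 181.1
  U: 0 + 2(144.1) = 288.3
  M: 0 + 2(17.39) = 34.78
  V: 0 + 1(17.39) = 17.39
Total out = 521.5 mol/min; y_M = 34.78 / 521.5 = 0.06668.

0.0667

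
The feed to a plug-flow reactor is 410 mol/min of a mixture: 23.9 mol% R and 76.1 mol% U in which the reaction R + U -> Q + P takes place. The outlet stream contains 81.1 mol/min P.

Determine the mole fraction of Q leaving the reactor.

For P: n = n₀ + 1ξ → 81.1 = 0 + 1ξ, giving ξ = 81.1 mol/min.
Outlet amounts (n = n₀ + ν ξ):
  R: 97.99 − 1(81.1) = 16.89
  U: 312 − 1(81.1) = 230.9
  Q: 0 + 1(81.1) = 81.1
  P: 0 + 1(81.1) = 81.1
Total out = 410 mol/min; y_Q = 81.1 / 410 = 0.1978.

0.198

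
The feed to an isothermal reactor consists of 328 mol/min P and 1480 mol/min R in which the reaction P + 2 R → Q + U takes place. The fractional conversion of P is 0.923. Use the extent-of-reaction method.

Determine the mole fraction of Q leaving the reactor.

P reacted = 0.923 × 328 = 302.7 mol/min; ν_P = −1, so ξ = 302.7/1 = 302.7 mol/min.
Outlet amounts (n = n₀ + ν ξ):
  P: 328 − 1(302.7) = 25.26
  R: 1480 − 2(302.7) = 874.5
  Q: 0 + 1(302.7) = 302.7
  U: 0 + 1(302.7) = 302.7
Total out = 1505 mol/min; y_Q = 302.7 / 1505 = 0.2011.

0.201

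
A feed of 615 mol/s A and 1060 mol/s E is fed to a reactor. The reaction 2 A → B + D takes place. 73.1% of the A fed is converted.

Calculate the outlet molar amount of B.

225 mol/s

A reacted = 0.731 × 615 = 449.6 mol/s; ν_A = −2, so ξ = 449.6/2 = 224.8 mol/s.
Outlet amounts (n = n₀ + ν ξ):
  A: 615 − 2(224.8) = 165.4
  B: 0 + 1(224.8) = 224.8
  D: 0 + 1(224.8) = 224.8
  E: 1060 (inert)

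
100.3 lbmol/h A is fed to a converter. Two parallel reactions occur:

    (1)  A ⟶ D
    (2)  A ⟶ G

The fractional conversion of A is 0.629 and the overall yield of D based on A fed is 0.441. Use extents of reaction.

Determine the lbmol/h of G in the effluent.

18.9 lbmol/h

Yield of D: 1ξ₁ / 100.3 = 0.441 → ξ₁ = 44.23 lbmol/h.
Conversion of A: 1ξ₁ + 1ξ₂ = 0.629 × 100.3 = 63.09 → ξ₂ = 18.86 lbmol/h.
Outlet amounts (n = n₀ + Σ ν·ξ):
  A: 100.3 − 1(44.23) − 1(18.86) = 37.21
  D: 0 + 1(44.23) = 44.23
  G: 0 + 1(18.86) = 18.86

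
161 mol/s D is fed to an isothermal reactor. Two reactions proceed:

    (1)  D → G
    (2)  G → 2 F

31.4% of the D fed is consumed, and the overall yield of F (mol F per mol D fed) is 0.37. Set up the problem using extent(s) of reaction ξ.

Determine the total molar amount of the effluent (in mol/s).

191 mol/s

Conversion of D: D consumed = 1ξ₁ = 0.314 × 161 → ξ₁ = 50.55 mol/s.
Yield of F: 2ξ₂ / 161 = 0.37 → ξ₂ = 29.79 mol/s.
Outlet amounts (n = n₀ + Σ ν·ξ):
  D: 161 − 1(50.55) = 110.4
  G: 0 + 1(50.55) − 1(29.79) = 20.77
  F: 0 + 2(29.79) = 59.57
Total out = 110.4 + 20.77 + 59.57 = 190.8 mol/s.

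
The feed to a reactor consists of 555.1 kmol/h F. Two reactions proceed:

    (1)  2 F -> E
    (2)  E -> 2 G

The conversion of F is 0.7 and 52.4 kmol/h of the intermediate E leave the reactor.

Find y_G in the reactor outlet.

0.564

Conversion of F: F consumed = 2ξ₁ = 0.7 × 555.1 → ξ₁ = 194.3 kmol/h.
E balance: n_E = 0 + 1ξ₁ − 1ξ₂ = 52.4 → ξ₂ = (1·194.3 − 52.4)/1 = 141.9 kmol/h.
Outlet amounts (n = n₀ + Σ ν·ξ):
  F: 555.1 − 2(194.3) = 166.5
  E: 0 + 1(194.3) − 1(141.9) = 52.4
  G: 0 + 2(141.9) = 283.8
Total out = 502.7 kmol/h; y_G = 283.8 / 502.7 = 0.5645.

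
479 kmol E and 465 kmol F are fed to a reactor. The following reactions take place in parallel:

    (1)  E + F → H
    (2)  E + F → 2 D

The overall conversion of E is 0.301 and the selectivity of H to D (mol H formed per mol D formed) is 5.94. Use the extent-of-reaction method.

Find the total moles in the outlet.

811 kmol

Conversion of E: E consumed = 0.301 × 479 = 144.2 kmol = 1ξ₁ + 1ξ₂.
Selectivity: 1ξ₁ / (2ξ₂) = 5.94 → ξ₁ = 11.88 ξ₂.
Substitute: (1·11.88 + 1) ξ₂ = 144.2 → ξ₂ = 11.19 kmol, ξ₁ = 133 kmol.
Outlet amounts (n = n₀ + Σ ν·ξ):
  E: 479 − 1(133) − 1(11.19) = 334.8
  F: 465 − 1(133) − 1(11.19) = 320.8
  H: 0 + 1(133) = 133
  D: 0 + 2(11.19) = 22.39
Total out = 334.8 + 320.8 + 133 + 22.39 = 811 kmol.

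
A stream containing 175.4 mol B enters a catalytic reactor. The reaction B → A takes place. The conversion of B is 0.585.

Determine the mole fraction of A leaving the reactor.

0.585

B reacted = 0.585 × 175.4 = 102.6 mol; ν_B = −1, so ξ = 102.6/1 = 102.6 mol.
Outlet amounts (n = n₀ + ν ξ):
  B: 175.4 − 1(102.6) = 72.79
  A: 0 + 1(102.6) = 102.6
Total out = 175.4 mol; y_A = 102.6 / 175.4 = 0.585.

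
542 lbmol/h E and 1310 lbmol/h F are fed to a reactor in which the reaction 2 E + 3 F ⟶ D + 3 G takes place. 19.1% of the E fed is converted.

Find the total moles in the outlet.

E reacted = 0.191 × 542 = 103.5 lbmol/h; ν_E = −2, so ξ = 103.5/2 = 51.76 lbmol/h.
Outlet amounts (n = n₀ + ν ξ):
  E: 542 − 2(51.76) = 438.5
  F: 1310 − 3(51.76) = 1155
  D: 0 + 1(51.76) = 51.76
  G: 0 + 3(51.76) = 155.3
Total out = 438.5 + 1155 + 51.76 + 155.3 = 1800 lbmol/h.

1800 lbmol/h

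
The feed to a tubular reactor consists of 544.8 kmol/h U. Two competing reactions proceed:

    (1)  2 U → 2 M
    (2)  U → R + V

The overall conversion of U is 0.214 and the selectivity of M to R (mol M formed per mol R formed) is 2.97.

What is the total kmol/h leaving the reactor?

Conversion of U: U consumed = 0.214 × 544.8 = 116.6 kmol/h = 2ξ₁ + 1ξ₂.
Selectivity: 2ξ₁ / (1ξ₂) = 2.97 → ξ₁ = 1.485 ξ₂.
Substitute: (2·1.485 + 1) ξ₂ = 116.6 → ξ₂ = 29.37 kmol/h, ξ₁ = 43.61 kmol/h.
Outlet amounts (n = n₀ + Σ ν·ξ):
  U: 544.8 − 2(43.61) − 1(29.37) = 428.2
  M: 0 + 2(43.61) = 87.22
  R: 0 + 1(29.37) = 29.37
  V: 0 + 1(29.37) = 29.37
Total out = 428.2 + 87.22 + 29.37 + 29.37 = 574.2 kmol/h.

574 kmol/h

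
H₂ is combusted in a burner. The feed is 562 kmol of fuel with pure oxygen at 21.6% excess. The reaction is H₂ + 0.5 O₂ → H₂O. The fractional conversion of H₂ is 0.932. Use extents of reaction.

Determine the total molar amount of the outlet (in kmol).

Stoichiometric O₂ = 0.5 × 562 = 281 kmol; O₂ fed = 281 × 1.216 = 341.7 kmol.
Fuel reacted = 0.932 × 562 → ξ = 523.8 kmol.
Outlet (n = n₀ + ν ξ):
  H₂: 562 − 1(523.8) = 38.22
  O₂: 341.7 − 0.5(523.8) = 79.8
  H₂O: 0 + 1(523.8) = 523.8
Total out = 38.22 + 79.8 + 523.8 = 641.8 kmol.

642 kmol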